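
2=2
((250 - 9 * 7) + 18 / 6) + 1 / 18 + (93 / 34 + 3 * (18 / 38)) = 564574 / 2907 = 194.21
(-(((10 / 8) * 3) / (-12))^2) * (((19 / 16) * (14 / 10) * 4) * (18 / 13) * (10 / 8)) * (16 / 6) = -9975 / 3328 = -3.00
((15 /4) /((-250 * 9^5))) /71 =-1 /279498600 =-0.00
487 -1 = 486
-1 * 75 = -75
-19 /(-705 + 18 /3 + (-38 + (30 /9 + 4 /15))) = 5 /193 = 0.03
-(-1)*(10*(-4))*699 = -27960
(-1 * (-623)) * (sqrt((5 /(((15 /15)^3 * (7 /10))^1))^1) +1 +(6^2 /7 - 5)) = 712 +445 * sqrt(14) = 2377.04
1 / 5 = 0.20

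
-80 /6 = -13.33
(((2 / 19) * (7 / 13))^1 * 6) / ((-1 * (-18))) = 14 / 741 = 0.02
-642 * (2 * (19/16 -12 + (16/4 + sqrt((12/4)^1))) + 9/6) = 31137/4 -1284 * sqrt(3) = 5560.30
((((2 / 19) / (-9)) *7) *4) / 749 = -8 / 18297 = -0.00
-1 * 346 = -346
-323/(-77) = 323/77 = 4.19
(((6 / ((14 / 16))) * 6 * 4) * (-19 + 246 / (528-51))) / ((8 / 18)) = -2539296 / 371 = -6844.46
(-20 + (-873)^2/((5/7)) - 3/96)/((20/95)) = 5068062.70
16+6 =22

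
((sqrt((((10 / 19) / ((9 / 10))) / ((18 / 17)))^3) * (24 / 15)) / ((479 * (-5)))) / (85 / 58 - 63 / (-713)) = -56241440 * sqrt(646) / 8100357873309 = -0.00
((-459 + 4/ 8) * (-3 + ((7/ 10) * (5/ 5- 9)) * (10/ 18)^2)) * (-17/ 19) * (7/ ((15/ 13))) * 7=-3803263919/ 46170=-82375.22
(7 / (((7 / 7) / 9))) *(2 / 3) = 42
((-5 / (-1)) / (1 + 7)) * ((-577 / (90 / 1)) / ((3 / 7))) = -4039 / 432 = -9.35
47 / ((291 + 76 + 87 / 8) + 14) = 376 / 3135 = 0.12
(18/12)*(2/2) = 3/2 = 1.50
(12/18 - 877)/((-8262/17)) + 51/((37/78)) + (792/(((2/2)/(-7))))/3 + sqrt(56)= -93795011/53946 + 2*sqrt(14)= -1731.20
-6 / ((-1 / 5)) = 30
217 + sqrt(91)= 226.54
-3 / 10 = -0.30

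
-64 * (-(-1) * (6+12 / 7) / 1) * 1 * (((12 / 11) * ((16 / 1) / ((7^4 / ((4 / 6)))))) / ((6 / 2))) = -147456 / 184877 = -0.80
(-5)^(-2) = 1/25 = 0.04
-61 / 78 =-0.78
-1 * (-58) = 58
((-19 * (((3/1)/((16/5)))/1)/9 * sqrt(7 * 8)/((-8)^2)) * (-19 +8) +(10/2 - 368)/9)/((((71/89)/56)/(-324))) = 65130912/71 - 17577945 * sqrt(14)/1136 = 859440.09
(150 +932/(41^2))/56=2.69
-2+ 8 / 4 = 0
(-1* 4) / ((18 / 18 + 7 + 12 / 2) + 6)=-1 / 5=-0.20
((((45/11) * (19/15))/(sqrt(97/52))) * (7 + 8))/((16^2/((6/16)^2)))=7695 * sqrt(1261)/8740864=0.03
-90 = -90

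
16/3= 5.33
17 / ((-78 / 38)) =-323 / 39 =-8.28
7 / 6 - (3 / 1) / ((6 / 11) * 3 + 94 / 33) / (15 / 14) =301 / 555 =0.54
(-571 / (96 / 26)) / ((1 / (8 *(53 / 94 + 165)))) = -115524149 / 564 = -204830.05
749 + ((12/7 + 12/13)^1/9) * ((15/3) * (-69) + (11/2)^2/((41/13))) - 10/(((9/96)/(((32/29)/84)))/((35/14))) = 630246079/973791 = 647.21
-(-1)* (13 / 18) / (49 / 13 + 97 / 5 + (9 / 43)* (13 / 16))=0.03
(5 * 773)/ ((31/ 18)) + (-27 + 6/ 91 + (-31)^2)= 8965870/ 2821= 3178.26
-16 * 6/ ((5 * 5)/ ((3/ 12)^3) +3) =-96/ 1603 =-0.06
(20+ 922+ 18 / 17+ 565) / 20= 75.40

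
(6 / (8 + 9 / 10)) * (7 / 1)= 420 / 89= 4.72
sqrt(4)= 2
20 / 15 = 4 / 3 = 1.33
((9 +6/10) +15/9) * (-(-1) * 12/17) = 676/85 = 7.95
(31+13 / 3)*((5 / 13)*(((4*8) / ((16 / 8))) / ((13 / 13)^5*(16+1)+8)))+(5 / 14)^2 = 337291 / 38220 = 8.82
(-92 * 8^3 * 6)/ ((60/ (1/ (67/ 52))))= -1224704/ 335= -3655.83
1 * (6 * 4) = 24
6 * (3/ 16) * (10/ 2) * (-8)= -45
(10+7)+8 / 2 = 21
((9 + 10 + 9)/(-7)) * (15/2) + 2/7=-208/7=-29.71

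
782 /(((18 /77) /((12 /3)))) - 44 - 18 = 119870 /9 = 13318.89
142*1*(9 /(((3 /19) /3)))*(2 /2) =24282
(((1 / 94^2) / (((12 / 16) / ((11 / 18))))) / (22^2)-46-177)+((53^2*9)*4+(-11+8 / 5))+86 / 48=1323868603021 / 13121460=100893.39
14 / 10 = 7 / 5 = 1.40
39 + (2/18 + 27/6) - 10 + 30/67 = 41075/1206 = 34.06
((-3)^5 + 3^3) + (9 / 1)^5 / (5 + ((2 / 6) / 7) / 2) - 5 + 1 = 2433638 / 211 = 11533.83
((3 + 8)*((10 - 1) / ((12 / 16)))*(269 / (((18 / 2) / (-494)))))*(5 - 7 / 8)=-8039603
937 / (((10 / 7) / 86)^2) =84893137 / 25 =3395725.48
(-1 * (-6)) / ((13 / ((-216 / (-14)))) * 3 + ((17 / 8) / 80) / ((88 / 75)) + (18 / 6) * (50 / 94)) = 28588032 / 19755097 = 1.45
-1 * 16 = -16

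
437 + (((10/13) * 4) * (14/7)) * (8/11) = 63131/143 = 441.48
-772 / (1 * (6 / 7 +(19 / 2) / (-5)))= 54040 / 73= 740.27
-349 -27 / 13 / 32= -145211 / 416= -349.06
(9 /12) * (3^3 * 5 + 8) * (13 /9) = 1859 /12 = 154.92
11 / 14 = 0.79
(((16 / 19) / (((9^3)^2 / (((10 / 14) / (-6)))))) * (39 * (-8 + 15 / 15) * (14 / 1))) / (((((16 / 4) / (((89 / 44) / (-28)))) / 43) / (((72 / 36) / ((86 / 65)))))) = -376025 / 444284676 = -0.00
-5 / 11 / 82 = -5 / 902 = -0.01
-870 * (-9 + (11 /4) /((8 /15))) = 53505 /16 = 3344.06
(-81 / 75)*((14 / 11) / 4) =-189 / 550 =-0.34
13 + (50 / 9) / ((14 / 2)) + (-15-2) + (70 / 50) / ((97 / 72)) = -66218 / 30555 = -2.17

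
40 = 40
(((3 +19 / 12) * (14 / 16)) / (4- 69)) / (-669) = 0.00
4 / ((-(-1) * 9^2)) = 4 / 81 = 0.05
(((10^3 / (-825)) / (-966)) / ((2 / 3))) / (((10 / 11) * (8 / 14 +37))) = 0.00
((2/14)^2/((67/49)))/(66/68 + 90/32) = 272/68943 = 0.00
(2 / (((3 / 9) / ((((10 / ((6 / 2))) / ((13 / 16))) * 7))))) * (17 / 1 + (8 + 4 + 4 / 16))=5040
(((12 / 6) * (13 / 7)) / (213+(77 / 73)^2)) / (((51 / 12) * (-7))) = -277108 / 475228999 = -0.00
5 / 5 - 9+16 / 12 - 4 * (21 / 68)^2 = -24443 / 3468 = -7.05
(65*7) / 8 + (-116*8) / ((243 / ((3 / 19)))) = 692821 / 12312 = 56.27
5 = 5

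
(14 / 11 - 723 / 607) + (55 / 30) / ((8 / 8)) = 76717 / 40062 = 1.91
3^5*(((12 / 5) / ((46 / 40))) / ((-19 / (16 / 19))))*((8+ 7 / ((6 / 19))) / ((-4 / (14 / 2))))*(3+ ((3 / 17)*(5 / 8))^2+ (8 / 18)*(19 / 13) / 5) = 1163030774409 / 311943710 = 3728.34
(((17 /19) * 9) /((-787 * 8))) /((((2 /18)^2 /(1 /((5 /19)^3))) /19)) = -85003587 /787000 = -108.01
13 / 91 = 1 / 7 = 0.14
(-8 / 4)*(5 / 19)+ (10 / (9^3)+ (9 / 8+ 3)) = 400283 / 110808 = 3.61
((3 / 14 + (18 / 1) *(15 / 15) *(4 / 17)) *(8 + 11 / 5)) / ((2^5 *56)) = 3177 / 125440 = 0.03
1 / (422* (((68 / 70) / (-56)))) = -490 / 3587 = -0.14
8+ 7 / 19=8.37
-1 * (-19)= 19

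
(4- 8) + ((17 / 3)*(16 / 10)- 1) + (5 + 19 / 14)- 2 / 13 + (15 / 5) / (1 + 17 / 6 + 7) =28793 / 2730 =10.55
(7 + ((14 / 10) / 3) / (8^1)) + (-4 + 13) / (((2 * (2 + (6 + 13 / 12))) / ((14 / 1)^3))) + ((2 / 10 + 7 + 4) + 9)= 18137659 / 13080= 1386.67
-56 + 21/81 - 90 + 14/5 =-19297/135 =-142.94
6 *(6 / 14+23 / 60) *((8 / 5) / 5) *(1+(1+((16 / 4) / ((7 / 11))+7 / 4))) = 95821 / 6125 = 15.64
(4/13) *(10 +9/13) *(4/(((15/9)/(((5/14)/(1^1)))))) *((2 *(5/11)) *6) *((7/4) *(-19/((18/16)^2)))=-6760960/16731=-404.10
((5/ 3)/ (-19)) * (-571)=2855/ 57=50.09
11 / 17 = 0.65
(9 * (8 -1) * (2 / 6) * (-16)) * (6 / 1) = -2016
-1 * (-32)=32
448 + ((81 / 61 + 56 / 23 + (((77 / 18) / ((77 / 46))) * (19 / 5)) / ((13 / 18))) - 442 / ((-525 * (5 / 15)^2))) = 472.79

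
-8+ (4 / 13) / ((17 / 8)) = -1736 / 221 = -7.86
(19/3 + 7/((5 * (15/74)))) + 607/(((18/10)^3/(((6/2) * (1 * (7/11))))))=14162888/66825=211.94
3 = 3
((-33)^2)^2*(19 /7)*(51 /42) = 383052483 /98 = 3908698.81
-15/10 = -3/2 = -1.50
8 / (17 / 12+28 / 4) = 96 / 101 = 0.95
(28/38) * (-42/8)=-147/38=-3.87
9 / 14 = 0.64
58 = 58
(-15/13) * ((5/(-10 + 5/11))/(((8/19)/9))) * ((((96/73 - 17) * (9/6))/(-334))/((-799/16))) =-32306175/1772790838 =-0.02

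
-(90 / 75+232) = -1166 / 5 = -233.20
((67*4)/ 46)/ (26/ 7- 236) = -469/ 18699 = -0.03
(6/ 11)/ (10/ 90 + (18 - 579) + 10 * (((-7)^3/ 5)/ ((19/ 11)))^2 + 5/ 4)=389880/ 10874520283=0.00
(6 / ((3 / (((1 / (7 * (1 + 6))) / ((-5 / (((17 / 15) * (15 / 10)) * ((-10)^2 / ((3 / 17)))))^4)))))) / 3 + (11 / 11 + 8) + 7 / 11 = 2455467881374 / 130977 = 18747321.14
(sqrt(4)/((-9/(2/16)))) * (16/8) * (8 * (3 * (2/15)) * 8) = -64/45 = -1.42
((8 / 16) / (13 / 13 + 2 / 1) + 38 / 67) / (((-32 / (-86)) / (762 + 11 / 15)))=1504.24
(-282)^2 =79524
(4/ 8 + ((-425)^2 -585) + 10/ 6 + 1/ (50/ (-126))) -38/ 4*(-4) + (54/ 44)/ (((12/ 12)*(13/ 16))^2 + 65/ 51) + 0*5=7505185545703/ 41677350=180078.28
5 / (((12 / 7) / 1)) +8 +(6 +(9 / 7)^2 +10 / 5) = 12095 / 588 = 20.57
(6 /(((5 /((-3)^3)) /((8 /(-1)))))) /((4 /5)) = 324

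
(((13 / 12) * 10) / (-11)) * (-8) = 260 / 33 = 7.88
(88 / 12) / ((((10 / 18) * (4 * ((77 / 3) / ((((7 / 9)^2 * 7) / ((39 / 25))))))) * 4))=245 / 2808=0.09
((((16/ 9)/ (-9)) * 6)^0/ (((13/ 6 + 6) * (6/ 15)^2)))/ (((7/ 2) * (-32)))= -0.01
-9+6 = -3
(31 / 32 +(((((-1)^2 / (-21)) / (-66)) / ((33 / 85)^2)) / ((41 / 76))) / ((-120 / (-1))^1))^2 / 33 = 0.03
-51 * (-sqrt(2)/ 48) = 17 * sqrt(2)/ 16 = 1.50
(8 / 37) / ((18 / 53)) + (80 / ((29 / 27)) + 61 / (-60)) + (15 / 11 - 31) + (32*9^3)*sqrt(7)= 94470571 / 2124540 + 23328*sqrt(7)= 61764.55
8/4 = 2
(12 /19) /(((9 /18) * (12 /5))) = 10 /19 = 0.53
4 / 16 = 1 / 4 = 0.25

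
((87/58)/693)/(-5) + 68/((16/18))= 88357/1155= 76.50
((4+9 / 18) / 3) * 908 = 1362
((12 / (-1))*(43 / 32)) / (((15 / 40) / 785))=-33755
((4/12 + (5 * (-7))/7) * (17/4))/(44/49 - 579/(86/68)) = 250733/5776332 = 0.04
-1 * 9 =-9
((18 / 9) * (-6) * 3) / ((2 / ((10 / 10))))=-18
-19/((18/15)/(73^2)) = -506255/6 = -84375.83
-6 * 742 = -4452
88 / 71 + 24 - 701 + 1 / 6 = -287803 / 426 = -675.59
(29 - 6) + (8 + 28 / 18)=293 / 9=32.56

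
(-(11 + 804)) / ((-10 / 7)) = 1141 / 2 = 570.50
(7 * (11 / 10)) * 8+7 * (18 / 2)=623 / 5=124.60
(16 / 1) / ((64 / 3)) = 3 / 4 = 0.75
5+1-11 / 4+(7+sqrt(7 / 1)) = sqrt(7)+41 / 4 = 12.90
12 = 12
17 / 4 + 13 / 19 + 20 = 1895 / 76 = 24.93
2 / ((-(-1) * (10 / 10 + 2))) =2 / 3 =0.67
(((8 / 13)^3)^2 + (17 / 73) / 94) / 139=1880887881 / 4603897306762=0.00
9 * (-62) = -558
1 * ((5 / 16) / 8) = 5 / 128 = 0.04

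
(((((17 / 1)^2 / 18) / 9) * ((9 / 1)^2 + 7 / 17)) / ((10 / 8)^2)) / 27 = 188224 / 54675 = 3.44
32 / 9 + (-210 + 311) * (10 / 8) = 4673 / 36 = 129.81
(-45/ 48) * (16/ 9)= -5/ 3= -1.67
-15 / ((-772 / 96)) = 360 / 193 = 1.87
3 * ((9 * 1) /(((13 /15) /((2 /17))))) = 810 /221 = 3.67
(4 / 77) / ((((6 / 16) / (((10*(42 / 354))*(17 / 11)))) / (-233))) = -1267520 / 21417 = -59.18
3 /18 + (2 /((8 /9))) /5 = 37 /60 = 0.62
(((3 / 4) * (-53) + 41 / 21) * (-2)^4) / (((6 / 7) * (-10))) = 70.56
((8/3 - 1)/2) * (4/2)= 5/3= 1.67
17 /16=1.06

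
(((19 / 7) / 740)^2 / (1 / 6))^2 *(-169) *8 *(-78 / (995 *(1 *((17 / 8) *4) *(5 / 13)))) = 100496648187 / 475719633683218750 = 0.00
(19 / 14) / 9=19 / 126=0.15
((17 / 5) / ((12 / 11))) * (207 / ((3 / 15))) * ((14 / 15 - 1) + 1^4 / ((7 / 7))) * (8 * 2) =48171.20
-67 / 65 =-1.03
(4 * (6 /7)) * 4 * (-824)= -79104 /7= -11300.57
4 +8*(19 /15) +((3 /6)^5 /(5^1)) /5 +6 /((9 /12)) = 53123 /2400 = 22.13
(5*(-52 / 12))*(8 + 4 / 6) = -187.78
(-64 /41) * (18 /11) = -2.55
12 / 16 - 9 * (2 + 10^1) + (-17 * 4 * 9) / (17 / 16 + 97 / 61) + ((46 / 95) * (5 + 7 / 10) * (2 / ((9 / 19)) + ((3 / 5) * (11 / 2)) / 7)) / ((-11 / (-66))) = -786038653 / 3020500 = -260.23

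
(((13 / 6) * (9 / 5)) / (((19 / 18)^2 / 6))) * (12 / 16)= 28431 / 1805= 15.75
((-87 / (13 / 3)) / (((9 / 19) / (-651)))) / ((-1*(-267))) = 119567 / 1157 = 103.34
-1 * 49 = -49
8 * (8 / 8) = 8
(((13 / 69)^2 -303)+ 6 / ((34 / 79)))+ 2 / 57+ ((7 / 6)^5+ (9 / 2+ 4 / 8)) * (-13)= -507663549761 / 1328661792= -382.09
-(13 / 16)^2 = -169 / 256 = -0.66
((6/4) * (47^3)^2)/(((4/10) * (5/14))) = 226363521909/2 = 113181760954.50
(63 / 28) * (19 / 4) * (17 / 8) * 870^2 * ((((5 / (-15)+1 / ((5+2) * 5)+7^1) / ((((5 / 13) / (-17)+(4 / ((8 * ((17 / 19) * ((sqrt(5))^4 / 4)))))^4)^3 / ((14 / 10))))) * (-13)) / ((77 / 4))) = 189406296791672264625470561325550079345703125 / 19987646129749233677561906953944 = 9476168207208.93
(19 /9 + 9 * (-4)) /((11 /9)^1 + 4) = -6.49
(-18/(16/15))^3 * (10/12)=-4100625/1024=-4004.52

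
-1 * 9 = -9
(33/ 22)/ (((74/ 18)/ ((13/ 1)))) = 351/ 74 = 4.74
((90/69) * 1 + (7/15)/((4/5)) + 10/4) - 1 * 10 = -1549/276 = -5.61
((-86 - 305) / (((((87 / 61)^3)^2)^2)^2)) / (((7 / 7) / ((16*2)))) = -88154152788661352073955112276816327984568480992 / 35355913511525016643527540154987349596888122561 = -2.49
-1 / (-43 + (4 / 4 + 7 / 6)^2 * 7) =36 / 365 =0.10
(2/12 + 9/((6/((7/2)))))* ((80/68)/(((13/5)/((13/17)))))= 1625/867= 1.87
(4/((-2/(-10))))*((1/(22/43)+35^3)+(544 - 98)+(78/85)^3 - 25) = 1169996559038/1351075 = 865974.55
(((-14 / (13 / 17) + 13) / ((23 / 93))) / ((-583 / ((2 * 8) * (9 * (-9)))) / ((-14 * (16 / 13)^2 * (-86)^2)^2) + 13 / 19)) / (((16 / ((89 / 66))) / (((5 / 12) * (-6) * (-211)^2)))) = 99619945832432377147686912 / 338566663707524149183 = 294240.27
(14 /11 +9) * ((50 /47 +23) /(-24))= -42601 /4136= -10.30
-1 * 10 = -10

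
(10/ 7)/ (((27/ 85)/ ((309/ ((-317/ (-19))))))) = 83.29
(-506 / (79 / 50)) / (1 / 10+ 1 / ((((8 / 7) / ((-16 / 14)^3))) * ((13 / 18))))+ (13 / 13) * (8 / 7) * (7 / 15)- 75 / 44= 105701667839 / 567439620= 186.28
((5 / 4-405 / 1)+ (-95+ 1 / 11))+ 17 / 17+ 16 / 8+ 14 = -21193 / 44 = -481.66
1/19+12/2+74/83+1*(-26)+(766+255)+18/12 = 3164863/3154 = 1003.44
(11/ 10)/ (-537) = -0.00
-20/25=-0.80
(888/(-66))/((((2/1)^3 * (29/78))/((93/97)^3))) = -1160687151/291142687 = -3.99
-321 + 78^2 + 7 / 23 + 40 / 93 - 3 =12322211 / 2139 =5760.73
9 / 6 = 3 / 2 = 1.50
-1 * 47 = -47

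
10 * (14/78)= 1.79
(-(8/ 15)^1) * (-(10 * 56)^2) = 501760/ 3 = 167253.33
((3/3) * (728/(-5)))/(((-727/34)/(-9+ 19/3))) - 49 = -732361/10905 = -67.16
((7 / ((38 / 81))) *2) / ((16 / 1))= 567 / 304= 1.87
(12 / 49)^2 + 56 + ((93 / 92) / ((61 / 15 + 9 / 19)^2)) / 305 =1264831055781985 / 22562040531632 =56.06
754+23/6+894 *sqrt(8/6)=4547/6+596 *sqrt(3)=1790.14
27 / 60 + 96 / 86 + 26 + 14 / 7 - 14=13387 / 860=15.57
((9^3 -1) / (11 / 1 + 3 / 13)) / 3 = 4732 / 219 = 21.61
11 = 11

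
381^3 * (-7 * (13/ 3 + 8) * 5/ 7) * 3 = -10231673085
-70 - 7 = -77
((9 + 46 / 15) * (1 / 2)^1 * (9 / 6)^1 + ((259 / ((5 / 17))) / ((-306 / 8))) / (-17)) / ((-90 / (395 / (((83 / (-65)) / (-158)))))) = -2583031321 / 457164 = -5650.12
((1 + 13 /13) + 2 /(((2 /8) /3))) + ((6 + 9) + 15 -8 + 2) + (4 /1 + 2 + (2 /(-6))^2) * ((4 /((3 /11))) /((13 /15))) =17950 /117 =153.42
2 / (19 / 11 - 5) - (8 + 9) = -317 / 18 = -17.61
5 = 5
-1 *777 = -777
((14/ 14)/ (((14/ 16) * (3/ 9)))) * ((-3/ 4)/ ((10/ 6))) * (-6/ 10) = 162/ 175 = 0.93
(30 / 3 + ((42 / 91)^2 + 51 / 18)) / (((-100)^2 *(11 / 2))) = 13229 / 55770000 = 0.00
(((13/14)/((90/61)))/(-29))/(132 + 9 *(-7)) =-0.00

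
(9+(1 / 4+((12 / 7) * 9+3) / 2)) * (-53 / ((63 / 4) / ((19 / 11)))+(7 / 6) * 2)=-113317 / 1764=-64.24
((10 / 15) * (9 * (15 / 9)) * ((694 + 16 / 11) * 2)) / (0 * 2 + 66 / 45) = 1147500 / 121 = 9483.47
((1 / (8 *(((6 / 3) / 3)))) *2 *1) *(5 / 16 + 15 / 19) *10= 5025 / 1216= 4.13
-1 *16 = -16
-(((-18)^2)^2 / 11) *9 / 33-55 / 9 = -2841007 / 1089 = -2608.82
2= 2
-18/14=-9/7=-1.29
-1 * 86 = -86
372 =372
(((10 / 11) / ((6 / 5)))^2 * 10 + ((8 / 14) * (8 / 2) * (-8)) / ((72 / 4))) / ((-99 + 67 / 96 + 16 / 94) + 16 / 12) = -18051008 / 369931485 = -0.05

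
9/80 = 0.11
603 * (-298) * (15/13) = -2695410/13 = -207339.23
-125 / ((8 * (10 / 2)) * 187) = -25 / 1496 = -0.02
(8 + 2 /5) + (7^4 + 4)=12067 /5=2413.40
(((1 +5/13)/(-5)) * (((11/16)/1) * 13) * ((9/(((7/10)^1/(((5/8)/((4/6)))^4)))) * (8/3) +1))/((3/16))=-26005551/71680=-362.80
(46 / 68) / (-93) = -23 / 3162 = -0.01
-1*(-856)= 856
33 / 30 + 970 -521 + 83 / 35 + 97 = 38463 / 70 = 549.47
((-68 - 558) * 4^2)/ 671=-10016/ 671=-14.93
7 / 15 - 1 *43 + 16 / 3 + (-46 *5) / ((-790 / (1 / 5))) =-14671 / 395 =-37.14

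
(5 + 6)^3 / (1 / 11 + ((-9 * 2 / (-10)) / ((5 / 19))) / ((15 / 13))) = 1830125 / 8276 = 221.14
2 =2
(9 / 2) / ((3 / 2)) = 3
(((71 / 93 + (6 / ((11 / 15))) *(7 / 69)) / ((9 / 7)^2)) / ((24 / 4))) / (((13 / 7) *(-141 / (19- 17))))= -12860099 / 10480263651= -0.00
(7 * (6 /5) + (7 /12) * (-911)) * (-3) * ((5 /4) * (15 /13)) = 470715 /208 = 2263.05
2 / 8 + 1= 5 / 4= 1.25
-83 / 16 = -5.19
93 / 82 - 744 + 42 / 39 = -790747 / 1066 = -741.79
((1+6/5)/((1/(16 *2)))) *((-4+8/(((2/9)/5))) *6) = 371712/5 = 74342.40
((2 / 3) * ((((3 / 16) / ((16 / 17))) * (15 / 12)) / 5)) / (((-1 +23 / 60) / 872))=-27795 / 592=-46.95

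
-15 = -15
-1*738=-738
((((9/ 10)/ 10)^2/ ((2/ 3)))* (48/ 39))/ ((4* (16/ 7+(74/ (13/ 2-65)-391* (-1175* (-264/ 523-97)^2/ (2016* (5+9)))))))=33499643688/ 1386749475967181875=0.00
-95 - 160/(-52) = -1195/13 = -91.92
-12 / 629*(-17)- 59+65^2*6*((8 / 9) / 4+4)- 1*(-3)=11874520 / 111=106977.66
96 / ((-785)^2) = 96 / 616225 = 0.00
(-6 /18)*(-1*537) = 179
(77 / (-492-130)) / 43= -77 / 26746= -0.00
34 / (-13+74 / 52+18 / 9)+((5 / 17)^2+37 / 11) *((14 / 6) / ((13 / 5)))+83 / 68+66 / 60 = 384176131 / 205808460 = 1.87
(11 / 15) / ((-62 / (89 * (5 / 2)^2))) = -4895 / 744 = -6.58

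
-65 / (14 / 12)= -390 / 7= -55.71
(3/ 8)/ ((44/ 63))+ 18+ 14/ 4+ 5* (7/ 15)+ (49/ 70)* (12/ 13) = 1717127/ 68640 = 25.02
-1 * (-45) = 45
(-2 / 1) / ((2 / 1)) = -1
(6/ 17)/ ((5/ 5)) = 6/ 17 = 0.35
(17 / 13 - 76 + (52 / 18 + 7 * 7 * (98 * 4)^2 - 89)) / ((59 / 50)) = 44046844900 / 6903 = 6380826.44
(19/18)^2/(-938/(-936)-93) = -4693/387495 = -0.01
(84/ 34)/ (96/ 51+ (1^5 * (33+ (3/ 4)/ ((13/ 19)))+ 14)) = 728/ 14727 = 0.05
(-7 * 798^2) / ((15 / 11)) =-16344636 / 5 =-3268927.20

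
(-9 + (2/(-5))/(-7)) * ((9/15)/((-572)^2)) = -939/57257200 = -0.00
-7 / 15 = -0.47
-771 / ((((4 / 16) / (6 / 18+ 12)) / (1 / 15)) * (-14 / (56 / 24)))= 19018 / 45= 422.62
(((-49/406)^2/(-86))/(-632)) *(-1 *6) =-147/91420064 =-0.00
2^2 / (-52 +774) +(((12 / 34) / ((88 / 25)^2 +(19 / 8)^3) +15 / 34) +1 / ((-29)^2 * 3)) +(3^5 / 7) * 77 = 2673.46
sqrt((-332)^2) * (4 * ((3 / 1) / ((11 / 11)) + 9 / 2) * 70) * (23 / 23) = 697200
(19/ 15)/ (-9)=-19/ 135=-0.14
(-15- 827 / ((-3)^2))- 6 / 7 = -6788 / 63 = -107.75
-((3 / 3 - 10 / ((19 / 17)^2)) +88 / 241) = 577721 / 87001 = 6.64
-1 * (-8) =8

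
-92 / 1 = -92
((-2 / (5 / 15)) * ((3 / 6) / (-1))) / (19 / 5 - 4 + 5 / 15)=45 / 2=22.50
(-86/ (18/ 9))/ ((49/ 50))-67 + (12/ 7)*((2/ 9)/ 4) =-16285/ 147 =-110.78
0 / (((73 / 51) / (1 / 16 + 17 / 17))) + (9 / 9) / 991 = 1 / 991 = 0.00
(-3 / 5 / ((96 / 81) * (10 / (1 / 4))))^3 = -531441 / 262144000000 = -0.00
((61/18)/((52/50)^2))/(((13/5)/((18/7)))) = 190625/61516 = 3.10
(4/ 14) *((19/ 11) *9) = 342/ 77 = 4.44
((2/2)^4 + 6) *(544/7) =544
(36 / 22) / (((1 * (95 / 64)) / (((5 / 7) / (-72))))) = -16 / 1463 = -0.01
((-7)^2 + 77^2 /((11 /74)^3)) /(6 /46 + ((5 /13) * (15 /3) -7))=-5937097985 /16269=-364933.18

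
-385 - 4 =-389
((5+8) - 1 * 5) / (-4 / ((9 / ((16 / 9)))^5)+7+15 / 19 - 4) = 66248903619 / 31371098137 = 2.11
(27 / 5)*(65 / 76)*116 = 10179 / 19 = 535.74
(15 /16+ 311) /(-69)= -217 /48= -4.52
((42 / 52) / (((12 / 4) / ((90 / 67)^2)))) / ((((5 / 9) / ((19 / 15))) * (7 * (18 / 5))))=2565 / 58357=0.04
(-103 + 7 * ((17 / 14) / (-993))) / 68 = -1.51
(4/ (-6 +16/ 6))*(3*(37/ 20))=-333/ 50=-6.66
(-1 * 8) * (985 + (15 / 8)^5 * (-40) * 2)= 1779595 / 256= 6951.54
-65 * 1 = -65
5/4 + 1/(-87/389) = -1121/348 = -3.22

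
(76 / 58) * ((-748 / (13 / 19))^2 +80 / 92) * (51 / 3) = 3001035049432 / 112723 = 26623094.22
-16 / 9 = -1.78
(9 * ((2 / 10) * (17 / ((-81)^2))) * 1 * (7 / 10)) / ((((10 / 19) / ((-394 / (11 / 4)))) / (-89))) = 79284226 / 1002375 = 79.10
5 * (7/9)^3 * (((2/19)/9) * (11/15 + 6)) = 69286/373977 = 0.19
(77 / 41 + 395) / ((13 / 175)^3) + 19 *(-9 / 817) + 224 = 3750800060971 / 3873311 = 968370.49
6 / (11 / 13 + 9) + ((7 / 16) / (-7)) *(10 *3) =-81 / 64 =-1.27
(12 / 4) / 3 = 1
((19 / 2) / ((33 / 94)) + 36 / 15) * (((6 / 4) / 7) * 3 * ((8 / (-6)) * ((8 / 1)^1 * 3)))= -233328 / 385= -606.05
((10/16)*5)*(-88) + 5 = -270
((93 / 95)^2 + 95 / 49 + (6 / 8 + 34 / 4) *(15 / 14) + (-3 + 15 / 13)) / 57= 504142729 / 2621509800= 0.19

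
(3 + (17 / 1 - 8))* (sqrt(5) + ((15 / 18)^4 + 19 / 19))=44.62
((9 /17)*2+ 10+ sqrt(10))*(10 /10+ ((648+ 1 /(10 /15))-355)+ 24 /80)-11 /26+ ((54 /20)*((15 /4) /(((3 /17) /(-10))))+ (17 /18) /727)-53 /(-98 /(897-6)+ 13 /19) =1479*sqrt(10) /5+ 43074854668931 /16537170780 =3540.13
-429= -429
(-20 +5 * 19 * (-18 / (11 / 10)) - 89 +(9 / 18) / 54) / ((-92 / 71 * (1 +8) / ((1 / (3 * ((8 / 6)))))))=140315951 / 3934656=35.66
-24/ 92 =-6/ 23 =-0.26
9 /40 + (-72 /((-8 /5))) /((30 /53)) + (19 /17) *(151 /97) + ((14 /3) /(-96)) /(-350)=967217429 /11872800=81.46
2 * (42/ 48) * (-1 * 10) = -35/ 2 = -17.50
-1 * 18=-18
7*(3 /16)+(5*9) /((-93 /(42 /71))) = 36141 /35216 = 1.03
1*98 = 98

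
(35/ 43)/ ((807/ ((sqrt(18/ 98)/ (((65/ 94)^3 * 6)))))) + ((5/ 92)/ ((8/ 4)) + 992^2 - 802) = 344825318775280253/ 350695246200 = 983262.03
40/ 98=20/ 49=0.41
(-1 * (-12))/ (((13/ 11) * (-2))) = -5.08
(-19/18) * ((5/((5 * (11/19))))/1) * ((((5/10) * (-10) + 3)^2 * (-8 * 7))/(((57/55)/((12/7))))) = 6080/9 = 675.56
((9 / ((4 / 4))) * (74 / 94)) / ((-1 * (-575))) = 333 / 27025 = 0.01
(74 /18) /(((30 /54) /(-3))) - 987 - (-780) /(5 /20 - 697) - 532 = -7164074 /4645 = -1542.32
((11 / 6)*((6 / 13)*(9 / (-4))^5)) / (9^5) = -11 / 13312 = -0.00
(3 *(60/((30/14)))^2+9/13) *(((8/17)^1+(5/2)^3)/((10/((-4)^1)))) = -13390113/884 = -15147.19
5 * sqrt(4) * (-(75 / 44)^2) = -28125 / 968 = -29.05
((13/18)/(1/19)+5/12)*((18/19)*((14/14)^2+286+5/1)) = 74314/19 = 3911.26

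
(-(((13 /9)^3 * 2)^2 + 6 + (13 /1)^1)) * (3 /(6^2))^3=-29404615 /918330048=-0.03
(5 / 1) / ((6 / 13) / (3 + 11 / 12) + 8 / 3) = 9165 / 5104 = 1.80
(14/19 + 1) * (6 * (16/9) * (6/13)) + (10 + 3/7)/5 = 91951/8645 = 10.64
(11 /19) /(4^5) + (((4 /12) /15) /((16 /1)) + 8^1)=7005871 /875520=8.00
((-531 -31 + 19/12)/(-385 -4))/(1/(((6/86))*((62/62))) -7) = 6725/34232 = 0.20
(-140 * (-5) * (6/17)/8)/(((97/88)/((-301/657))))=-4635400/361131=-12.84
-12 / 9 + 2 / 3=-2 / 3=-0.67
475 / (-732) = -0.65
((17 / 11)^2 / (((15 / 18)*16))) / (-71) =-867 / 343640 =-0.00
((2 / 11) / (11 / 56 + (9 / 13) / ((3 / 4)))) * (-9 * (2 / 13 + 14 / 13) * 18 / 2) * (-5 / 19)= 145152 / 34067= 4.26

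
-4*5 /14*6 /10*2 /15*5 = -4 /7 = -0.57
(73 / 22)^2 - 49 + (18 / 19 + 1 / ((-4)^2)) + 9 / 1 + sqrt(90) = -1029209 / 36784 + 3 * sqrt(10) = -18.49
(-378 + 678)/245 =60/49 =1.22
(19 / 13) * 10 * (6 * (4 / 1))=4560 / 13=350.77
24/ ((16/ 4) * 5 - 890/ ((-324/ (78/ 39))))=1944/ 2065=0.94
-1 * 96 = -96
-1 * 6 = -6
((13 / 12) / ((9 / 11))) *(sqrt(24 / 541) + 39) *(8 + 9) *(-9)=-7943.42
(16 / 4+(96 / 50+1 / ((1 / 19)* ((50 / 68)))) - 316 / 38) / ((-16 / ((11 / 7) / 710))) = -0.00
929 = 929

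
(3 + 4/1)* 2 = 14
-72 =-72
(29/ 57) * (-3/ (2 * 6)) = -29/ 228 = -0.13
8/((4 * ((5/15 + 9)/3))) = 9/14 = 0.64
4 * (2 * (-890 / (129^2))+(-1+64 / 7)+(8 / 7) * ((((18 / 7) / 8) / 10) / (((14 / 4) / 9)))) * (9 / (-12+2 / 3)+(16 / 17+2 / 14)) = 9.43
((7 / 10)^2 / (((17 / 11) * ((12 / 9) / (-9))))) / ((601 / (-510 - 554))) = 1935549 / 510850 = 3.79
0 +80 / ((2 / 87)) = 3480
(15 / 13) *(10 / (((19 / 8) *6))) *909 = 181800 / 247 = 736.03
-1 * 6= -6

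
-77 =-77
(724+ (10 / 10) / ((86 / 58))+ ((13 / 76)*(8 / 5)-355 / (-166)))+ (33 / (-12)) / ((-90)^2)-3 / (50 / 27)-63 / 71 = 113028833878201 / 155992424400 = 724.58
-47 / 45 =-1.04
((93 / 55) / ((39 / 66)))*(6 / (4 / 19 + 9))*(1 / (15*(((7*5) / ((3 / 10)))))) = 10602 / 9953125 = 0.00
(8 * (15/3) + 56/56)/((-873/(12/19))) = -0.03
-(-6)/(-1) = -6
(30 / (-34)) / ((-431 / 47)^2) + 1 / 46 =1633727 / 145265102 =0.01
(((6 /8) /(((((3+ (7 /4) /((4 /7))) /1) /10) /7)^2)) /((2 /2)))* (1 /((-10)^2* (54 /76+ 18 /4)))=59584 /310497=0.19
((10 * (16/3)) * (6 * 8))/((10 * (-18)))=-128/9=-14.22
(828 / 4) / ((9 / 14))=322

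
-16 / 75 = -0.21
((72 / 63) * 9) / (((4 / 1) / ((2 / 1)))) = 36 / 7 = 5.14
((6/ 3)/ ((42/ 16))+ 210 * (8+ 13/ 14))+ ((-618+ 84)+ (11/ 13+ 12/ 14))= 1343.47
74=74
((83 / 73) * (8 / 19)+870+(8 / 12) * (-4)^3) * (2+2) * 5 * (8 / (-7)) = -551124160 / 29127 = -18921.42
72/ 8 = 9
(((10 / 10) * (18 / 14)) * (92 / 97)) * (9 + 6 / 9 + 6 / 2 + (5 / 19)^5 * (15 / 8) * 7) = 52006574499 / 3362542442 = 15.47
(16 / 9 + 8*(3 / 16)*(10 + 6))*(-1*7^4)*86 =-47904752 / 9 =-5322750.22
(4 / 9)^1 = 4 / 9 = 0.44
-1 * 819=-819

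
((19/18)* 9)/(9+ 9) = 19/36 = 0.53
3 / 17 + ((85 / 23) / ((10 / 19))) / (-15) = -3421 / 11730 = -0.29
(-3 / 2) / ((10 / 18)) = -27 / 10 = -2.70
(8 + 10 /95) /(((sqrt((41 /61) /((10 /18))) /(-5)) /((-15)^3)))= 124350.53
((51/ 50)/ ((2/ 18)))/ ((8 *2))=459/ 800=0.57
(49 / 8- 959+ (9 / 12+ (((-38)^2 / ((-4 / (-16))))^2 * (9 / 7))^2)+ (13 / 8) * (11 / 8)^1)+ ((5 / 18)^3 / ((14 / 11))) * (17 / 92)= 48372563096994680912617 / 26290656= 1839914648649112.48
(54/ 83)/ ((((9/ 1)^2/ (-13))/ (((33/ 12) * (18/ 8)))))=-429/ 664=-0.65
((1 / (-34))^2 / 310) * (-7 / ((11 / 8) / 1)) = -7 / 492745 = -0.00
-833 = -833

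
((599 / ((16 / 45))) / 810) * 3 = 599 / 96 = 6.24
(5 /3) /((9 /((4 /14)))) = 10 /189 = 0.05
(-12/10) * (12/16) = -9/10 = -0.90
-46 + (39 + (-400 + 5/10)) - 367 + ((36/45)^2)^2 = -966363/1250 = -773.09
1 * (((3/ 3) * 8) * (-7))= -56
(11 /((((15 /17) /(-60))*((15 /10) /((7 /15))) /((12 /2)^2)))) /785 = -41888 /3925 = -10.67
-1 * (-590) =590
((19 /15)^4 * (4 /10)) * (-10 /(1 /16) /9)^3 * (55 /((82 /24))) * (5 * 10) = -3757915504640 /807003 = -4656631.39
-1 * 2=-2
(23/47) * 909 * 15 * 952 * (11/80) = 82101789/94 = 873423.29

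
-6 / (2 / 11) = -33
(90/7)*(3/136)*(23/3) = 2.17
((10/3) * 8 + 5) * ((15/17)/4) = 475/68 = 6.99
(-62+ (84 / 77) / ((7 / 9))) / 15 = -4666 / 1155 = -4.04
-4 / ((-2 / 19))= 38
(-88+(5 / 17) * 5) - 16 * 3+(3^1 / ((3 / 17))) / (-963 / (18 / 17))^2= -1540227 / 11449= -134.53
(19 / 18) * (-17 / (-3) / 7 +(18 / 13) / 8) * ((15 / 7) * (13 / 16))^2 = 6625775 / 2107392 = 3.14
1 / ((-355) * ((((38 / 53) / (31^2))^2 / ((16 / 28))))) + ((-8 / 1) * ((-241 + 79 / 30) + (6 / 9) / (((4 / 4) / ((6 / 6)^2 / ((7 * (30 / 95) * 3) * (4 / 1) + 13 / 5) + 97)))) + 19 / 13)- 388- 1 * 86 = -191184347501204 / 96807133605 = -1974.90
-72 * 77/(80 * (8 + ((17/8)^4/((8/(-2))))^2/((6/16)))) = -34879832064/38905319045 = -0.90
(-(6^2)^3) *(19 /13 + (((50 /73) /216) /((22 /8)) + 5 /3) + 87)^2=-379000741.33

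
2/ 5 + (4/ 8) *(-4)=-8/ 5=-1.60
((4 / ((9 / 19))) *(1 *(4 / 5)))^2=92416 / 2025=45.64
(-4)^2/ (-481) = -0.03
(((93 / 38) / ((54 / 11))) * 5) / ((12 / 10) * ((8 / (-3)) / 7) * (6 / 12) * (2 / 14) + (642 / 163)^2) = 11098535525 / 68925057552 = 0.16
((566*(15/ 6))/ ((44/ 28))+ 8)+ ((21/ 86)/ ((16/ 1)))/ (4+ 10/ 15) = 27500835/ 30272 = 908.46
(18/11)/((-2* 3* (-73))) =3/803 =0.00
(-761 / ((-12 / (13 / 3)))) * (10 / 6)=49465 / 108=458.01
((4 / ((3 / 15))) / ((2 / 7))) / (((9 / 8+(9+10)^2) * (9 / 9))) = 560 / 2897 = 0.19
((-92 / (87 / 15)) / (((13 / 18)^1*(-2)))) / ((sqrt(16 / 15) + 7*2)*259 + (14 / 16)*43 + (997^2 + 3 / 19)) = 1431419405709600 / 130045701909316125127 -99093980160*sqrt(15) / 130045701909316125127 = 0.00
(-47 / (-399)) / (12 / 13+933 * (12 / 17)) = 10387 / 58155048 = 0.00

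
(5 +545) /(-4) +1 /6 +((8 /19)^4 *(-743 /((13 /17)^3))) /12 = -121699845260 /858945711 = -141.69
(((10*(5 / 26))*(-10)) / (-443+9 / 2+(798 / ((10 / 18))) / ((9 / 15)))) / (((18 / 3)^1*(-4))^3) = 125 / 175713408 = 0.00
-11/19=-0.58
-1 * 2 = -2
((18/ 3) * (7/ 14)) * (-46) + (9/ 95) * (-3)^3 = -13353/ 95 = -140.56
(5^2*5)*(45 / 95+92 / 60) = 14300 / 57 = 250.88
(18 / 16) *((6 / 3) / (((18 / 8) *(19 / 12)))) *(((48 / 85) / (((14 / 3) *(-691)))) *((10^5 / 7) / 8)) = -2160000 / 10936457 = -0.20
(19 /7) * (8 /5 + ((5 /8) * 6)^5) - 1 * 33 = 10159079 /5120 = 1984.20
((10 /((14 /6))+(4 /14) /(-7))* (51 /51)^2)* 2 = 416 /49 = 8.49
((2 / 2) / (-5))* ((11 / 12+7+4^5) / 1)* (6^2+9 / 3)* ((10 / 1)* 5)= -804895 / 2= -402447.50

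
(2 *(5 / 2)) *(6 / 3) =10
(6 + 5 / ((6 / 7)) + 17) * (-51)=-2941 / 2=-1470.50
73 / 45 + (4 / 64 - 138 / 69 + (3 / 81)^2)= -0.31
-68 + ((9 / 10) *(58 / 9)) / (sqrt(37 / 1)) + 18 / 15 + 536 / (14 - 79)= -4878 / 65 + 29 *sqrt(37) / 185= -74.09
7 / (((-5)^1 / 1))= -7 / 5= -1.40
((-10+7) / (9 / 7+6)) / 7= -1 / 17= -0.06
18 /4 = 9 /2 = 4.50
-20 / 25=-4 / 5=-0.80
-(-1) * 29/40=29/40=0.72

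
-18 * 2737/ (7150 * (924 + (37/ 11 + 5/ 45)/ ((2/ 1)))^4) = -215112377403/ 22928483370669388595200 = -0.00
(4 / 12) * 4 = 4 / 3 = 1.33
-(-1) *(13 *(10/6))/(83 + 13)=65/288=0.23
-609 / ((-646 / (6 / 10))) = 1827 / 3230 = 0.57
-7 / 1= -7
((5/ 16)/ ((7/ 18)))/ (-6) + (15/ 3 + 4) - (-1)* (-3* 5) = -687/ 112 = -6.13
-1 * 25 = -25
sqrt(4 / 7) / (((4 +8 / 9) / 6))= 27*sqrt(7) / 77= 0.93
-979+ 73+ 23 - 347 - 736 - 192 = -2158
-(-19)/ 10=19/ 10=1.90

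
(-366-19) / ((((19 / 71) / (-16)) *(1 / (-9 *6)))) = -23617440 / 19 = -1243023.16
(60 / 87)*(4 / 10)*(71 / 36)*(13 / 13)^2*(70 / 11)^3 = 48706000 / 347391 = 140.21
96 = 96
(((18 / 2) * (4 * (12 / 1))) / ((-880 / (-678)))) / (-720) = -1017 / 2200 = -0.46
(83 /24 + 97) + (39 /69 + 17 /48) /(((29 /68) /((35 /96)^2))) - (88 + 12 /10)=11.54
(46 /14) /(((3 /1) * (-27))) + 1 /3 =166 /567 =0.29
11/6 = 1.83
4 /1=4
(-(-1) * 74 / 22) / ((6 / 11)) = 37 / 6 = 6.17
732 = 732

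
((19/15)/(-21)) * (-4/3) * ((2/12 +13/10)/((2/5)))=836/2835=0.29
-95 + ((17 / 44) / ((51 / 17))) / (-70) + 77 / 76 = -16500653 / 175560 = -93.99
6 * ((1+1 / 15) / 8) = 4 / 5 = 0.80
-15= -15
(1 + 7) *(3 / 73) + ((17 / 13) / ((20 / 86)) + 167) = 1641313 / 9490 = 172.95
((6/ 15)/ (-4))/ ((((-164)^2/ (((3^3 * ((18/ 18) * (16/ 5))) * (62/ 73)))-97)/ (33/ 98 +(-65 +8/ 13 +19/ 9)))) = 66045531/ 2874061190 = 0.02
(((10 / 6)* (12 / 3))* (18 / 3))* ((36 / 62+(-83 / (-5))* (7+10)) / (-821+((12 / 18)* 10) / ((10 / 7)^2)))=-2629860 / 190123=-13.83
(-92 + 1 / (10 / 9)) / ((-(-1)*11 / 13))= -11843 / 110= -107.66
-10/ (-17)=10/ 17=0.59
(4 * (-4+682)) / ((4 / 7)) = 4746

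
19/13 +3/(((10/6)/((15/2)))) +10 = 649/26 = 24.96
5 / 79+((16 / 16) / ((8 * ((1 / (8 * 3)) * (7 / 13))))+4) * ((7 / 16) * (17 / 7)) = 90541 / 8848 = 10.23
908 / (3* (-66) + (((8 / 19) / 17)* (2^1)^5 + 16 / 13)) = -1906346 / 411453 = -4.63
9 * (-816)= -7344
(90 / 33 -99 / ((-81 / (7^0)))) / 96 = 391 / 9504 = 0.04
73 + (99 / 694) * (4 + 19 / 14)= 716693 / 9716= 73.76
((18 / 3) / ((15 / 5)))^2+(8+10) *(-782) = -14072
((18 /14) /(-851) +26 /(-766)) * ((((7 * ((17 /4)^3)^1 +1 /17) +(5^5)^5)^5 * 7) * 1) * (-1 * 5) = 181200392277372656133624851157771116541194988725183901911871948695702972814109147957652851096623518521175805 /62113045495014227968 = 2917267875585290512241427000000000000000000000000000000000000000000000000000000000000000.00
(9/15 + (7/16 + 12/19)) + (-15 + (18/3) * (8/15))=-15399/1520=-10.13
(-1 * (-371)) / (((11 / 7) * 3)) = 2597 / 33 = 78.70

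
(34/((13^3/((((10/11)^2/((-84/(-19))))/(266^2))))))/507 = 425/5270142495618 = 0.00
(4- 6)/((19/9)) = -18/19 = -0.95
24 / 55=0.44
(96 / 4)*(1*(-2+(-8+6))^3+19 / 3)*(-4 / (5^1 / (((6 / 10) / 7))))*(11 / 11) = 16608 / 175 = 94.90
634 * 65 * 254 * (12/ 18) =20934680/ 3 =6978226.67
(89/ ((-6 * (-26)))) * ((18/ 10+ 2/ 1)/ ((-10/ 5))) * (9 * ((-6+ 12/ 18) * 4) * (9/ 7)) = 121752/ 455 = 267.59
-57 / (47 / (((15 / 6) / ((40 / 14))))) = -399 / 376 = -1.06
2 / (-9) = -2 / 9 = -0.22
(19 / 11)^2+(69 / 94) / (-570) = 6444677 / 2161060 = 2.98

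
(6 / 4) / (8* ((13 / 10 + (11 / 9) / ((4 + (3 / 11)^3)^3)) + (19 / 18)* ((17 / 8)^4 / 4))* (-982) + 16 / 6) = -21180615582090240 / 743163396277257399523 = -0.00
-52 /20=-2.60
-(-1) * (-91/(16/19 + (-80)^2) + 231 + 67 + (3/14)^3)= 298.00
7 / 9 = 0.78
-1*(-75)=75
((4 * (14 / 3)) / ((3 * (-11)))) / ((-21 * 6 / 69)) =92 / 297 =0.31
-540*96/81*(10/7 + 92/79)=-1659.60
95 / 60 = 19 / 12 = 1.58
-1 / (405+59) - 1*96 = -44545 / 464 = -96.00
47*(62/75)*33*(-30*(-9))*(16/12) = 2307888/5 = 461577.60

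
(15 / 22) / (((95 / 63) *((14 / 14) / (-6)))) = -2.71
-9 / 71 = -0.13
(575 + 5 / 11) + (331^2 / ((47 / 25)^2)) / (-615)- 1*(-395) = 2749825850 / 2988777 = 920.05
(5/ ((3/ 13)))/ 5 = 13/ 3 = 4.33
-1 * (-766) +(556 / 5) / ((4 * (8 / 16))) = 4108 / 5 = 821.60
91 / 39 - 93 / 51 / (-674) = 2.34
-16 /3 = -5.33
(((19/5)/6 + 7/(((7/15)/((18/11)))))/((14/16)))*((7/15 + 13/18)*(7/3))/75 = 1778126/1670625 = 1.06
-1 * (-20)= 20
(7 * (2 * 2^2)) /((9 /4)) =224 /9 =24.89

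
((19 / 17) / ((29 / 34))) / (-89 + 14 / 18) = -171 / 11513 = -0.01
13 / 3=4.33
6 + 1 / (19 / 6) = 120 / 19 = 6.32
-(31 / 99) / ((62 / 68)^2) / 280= -289 / 214830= -0.00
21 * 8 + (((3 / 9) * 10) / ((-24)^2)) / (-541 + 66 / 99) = 78430459 / 466848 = 168.00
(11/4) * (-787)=-8657/4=-2164.25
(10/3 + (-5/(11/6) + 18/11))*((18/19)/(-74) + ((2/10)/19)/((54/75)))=23/5643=0.00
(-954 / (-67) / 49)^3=868250664 / 35384466187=0.02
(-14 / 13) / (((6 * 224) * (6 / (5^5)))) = -3125 / 7488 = -0.42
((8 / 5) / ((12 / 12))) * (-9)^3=-5832 / 5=-1166.40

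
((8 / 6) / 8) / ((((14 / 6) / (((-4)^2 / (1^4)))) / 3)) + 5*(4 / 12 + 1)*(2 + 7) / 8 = 153 / 14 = 10.93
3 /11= 0.27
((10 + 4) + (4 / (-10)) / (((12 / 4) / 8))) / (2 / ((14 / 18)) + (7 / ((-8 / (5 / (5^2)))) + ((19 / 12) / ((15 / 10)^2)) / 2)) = 97776 / 20777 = 4.71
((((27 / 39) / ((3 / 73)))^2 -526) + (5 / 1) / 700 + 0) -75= -7504951 / 23660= -317.20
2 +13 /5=23 /5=4.60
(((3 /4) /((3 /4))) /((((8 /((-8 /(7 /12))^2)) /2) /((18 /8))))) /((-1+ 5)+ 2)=864 /49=17.63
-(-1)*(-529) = -529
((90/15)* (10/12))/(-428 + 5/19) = -95/8127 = -0.01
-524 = -524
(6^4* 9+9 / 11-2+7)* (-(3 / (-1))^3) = 3465936 / 11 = 315085.09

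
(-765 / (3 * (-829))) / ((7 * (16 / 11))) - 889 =-82539067 / 92848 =-888.97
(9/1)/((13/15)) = 135/13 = 10.38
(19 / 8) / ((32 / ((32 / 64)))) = 19 / 512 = 0.04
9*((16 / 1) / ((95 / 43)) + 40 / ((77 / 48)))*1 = 289.59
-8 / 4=-2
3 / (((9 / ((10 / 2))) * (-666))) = -5 / 1998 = -0.00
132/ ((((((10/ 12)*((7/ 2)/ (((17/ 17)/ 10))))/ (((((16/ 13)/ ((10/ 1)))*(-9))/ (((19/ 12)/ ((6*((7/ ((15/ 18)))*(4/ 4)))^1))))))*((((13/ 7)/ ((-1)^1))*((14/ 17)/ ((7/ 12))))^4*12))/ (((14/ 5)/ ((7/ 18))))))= -178675723611/ 88182087500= -2.03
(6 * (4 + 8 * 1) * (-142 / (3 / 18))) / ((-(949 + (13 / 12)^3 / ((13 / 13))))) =106002432 / 1642069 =64.55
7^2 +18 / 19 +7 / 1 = 1082 / 19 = 56.95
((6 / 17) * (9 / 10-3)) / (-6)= 21 / 170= 0.12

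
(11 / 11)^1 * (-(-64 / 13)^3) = 262144 / 2197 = 119.32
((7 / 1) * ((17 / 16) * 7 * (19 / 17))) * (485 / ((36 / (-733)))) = -330975155 / 576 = -574609.64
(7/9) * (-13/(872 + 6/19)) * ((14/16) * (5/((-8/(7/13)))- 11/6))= 630287/28639872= 0.02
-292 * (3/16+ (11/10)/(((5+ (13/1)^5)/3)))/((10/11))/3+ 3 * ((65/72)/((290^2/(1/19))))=-835859812561/41634882400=-20.08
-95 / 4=-23.75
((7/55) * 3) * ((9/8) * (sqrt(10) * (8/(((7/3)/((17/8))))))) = 1377 * sqrt(10)/440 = 9.90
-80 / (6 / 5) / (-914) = 100 / 1371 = 0.07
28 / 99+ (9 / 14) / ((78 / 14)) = 1025 / 2574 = 0.40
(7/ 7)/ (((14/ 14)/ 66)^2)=4356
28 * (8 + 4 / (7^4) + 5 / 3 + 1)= 307376 / 1029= 298.71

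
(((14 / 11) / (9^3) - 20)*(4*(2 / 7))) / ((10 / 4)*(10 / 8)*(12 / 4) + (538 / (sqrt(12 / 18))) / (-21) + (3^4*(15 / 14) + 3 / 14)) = -18463899776 / 69605471529 - 22086888448*sqrt(6) / 626449243761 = -0.35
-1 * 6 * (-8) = 48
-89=-89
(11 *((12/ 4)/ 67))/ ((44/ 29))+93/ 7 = 25533/ 1876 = 13.61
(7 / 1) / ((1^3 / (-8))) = -56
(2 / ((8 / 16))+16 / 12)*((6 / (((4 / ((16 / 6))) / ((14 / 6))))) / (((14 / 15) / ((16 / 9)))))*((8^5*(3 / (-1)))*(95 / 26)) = -3984588800 / 117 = -34056314.53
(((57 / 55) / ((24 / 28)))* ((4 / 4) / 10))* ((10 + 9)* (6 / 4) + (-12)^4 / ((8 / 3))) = 188727 / 200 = 943.64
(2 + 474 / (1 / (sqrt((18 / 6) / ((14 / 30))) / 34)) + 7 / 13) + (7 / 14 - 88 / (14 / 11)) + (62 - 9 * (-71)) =711 * sqrt(35) / 119 + 115551 / 182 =670.24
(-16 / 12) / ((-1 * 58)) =2 / 87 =0.02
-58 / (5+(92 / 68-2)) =-493 / 37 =-13.32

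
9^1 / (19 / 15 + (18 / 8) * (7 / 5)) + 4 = 320 / 53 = 6.04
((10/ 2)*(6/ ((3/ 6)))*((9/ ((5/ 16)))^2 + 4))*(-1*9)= -450057.60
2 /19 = 0.11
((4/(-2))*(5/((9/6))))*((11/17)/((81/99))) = -2420/459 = -5.27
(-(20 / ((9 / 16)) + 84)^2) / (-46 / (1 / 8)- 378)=578888 / 30213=19.16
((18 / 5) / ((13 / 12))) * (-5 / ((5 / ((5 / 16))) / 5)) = -135 / 26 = -5.19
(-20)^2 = 400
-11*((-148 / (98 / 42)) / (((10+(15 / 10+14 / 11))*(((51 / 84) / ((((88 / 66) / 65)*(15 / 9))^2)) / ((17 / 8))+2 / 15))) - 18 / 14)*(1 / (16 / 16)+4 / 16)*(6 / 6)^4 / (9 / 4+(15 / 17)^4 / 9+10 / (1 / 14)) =20036710033065 / 158793351017581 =0.13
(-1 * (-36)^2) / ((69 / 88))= -38016 / 23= -1652.87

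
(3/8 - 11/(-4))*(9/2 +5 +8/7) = 3725/112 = 33.26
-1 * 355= -355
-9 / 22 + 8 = 167 / 22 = 7.59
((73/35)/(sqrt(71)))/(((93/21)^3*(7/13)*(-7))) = -949*sqrt(71)/10575805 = -0.00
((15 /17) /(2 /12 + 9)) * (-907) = -16326 /187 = -87.30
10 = 10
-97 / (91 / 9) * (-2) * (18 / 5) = 31428 / 455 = 69.07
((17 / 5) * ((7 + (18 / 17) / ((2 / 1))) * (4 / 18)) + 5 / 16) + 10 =16.00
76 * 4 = 304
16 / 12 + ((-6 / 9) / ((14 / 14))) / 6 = 11 / 9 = 1.22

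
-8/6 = -4/3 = -1.33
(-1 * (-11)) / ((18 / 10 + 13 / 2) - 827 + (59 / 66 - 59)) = -0.01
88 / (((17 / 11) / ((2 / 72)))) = 242 / 153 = 1.58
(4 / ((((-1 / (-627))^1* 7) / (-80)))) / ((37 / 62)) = -12439680 / 259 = -48029.65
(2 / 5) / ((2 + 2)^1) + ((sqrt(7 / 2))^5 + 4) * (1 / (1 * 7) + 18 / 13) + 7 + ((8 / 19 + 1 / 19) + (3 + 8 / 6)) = 934537 / 51870 + 973 * sqrt(14) / 104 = 53.02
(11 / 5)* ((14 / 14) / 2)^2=11 / 20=0.55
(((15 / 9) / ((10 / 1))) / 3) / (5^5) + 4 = 225001 / 56250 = 4.00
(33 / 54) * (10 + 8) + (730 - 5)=736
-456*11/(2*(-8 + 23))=-836/5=-167.20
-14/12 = -7/6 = -1.17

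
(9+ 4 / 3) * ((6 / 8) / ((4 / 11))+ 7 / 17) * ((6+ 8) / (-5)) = -146041 / 2040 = -71.59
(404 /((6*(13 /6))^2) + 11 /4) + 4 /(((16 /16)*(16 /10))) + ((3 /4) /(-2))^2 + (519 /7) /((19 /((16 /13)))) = 18102341 /1438528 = 12.58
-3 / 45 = -1 / 15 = -0.07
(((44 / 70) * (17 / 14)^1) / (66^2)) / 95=0.00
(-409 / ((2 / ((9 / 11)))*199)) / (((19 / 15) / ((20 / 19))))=-552150 / 790229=-0.70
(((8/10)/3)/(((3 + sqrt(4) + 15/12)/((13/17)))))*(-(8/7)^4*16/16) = -0.06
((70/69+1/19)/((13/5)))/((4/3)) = 6995/22724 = 0.31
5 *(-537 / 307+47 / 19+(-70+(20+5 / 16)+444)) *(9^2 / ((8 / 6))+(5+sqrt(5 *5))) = 52168238395 / 373312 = 139744.34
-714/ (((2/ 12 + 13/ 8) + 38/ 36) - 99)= 7344/ 989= 7.43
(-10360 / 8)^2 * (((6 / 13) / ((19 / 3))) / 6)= 5031075 / 247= 20368.72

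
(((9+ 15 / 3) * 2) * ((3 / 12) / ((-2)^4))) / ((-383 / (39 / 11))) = -273 / 67408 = -0.00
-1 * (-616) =616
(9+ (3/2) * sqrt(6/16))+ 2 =11.92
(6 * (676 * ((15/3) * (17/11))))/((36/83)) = 2384590/33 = 72260.30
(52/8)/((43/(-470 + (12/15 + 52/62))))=-471874/6665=-70.80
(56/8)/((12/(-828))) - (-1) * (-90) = -573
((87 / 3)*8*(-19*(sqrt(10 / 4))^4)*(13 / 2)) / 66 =-179075 / 66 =-2713.26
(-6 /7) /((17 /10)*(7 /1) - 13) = 60 /77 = 0.78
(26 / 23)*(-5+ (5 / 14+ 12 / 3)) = -117 / 161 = -0.73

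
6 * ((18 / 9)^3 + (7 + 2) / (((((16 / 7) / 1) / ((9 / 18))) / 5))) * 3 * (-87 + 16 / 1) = -364869 / 16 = -22804.31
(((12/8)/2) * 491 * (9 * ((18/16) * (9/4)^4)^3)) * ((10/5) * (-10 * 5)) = -68237468454469044825/8589934592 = -7943886850.78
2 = 2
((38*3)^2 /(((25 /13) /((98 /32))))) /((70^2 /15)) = 126711 /2000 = 63.36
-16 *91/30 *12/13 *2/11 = -448/55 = -8.15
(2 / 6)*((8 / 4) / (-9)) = -2 / 27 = -0.07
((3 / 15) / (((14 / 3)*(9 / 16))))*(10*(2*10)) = 320 / 21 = 15.24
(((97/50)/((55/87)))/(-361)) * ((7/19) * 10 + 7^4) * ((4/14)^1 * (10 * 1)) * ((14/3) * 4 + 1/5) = -1101.89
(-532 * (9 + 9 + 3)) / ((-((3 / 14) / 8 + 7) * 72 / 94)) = 4900784 / 2361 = 2075.72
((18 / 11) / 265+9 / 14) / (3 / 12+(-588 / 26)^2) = 8952606 / 7058354765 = 0.00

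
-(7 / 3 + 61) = -190 / 3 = -63.33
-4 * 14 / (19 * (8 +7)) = -56 / 285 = -0.20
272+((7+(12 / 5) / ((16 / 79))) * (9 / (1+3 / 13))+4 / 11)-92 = 1120079 / 3520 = 318.20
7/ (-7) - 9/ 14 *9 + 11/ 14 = -6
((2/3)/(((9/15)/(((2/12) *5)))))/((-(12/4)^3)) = -25/729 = -0.03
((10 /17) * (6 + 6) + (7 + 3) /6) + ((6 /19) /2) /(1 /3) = 8914 /969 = 9.20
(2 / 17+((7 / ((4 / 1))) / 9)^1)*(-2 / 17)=-191 / 5202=-0.04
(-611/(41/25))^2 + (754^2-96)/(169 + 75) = 14471741630/102541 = 141131.27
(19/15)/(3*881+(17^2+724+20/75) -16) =19/54604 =0.00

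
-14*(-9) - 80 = 46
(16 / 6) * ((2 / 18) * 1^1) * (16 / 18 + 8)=640 / 243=2.63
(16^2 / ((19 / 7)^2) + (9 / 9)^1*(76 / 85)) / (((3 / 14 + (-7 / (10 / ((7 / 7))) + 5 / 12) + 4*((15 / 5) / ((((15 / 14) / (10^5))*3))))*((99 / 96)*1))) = 979933696 / 10585095642297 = 0.00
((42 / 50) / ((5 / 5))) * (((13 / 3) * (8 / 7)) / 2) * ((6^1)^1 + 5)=572 / 25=22.88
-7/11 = -0.64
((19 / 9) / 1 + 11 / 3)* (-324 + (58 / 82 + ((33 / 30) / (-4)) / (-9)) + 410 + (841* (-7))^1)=-1112954297 / 33210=-33512.63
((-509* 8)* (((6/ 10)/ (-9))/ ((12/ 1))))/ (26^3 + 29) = 1018/ 792225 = 0.00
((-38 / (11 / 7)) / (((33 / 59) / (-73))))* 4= 4582648 / 363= 12624.37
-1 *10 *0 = 0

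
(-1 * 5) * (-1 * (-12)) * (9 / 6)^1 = -90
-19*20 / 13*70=-26600 / 13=-2046.15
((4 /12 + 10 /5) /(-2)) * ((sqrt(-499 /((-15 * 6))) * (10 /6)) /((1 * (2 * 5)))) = -7 * sqrt(4990) /1080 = -0.46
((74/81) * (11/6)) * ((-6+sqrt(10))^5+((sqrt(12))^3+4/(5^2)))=-329424172/6075+3256 * sqrt(3)/81+4143260 * sqrt(10)/243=-238.31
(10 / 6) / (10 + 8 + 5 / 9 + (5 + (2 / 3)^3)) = 0.07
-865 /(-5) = 173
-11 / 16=-0.69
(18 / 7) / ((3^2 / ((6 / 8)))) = 3 / 14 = 0.21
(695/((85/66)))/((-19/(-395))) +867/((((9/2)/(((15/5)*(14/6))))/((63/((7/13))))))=169012.98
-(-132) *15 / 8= 495 / 2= 247.50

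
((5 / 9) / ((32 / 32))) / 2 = 5 / 18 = 0.28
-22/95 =-0.23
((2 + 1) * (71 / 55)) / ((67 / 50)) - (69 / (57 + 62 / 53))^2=1.48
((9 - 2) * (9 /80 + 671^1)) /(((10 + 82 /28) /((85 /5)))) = 44722937 /7240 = 6177.20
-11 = -11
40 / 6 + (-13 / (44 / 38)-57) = -4063 / 66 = -61.56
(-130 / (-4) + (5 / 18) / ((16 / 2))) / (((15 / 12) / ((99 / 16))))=10307 / 64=161.05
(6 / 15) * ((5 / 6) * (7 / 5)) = 7 / 15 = 0.47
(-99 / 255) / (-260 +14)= 11 / 6970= 0.00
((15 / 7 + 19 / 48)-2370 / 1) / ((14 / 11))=-8750137 / 4704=-1860.15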